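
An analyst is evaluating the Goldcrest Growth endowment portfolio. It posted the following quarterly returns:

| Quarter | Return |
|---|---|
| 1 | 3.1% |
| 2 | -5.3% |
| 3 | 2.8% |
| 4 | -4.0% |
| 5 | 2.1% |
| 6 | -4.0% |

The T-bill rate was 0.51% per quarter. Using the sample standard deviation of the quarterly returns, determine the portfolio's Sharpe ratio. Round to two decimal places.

-0.35

Mean return r̄ = -5.30 / 6 = -0.8833%
Σ(r − r̄)² = (3.1 − (-0.8833))² + (-5.3 − (-0.8833))² + (2.8 − (-0.8833))² + … = 77.2683
σ = √[77.2683 / 5] = 3.9311%
Sharpe = (r̄ − rf) / σ = (-0.8833 − 0.51) / 3.9311 = -1.3933 / 3.9311 = -0.3544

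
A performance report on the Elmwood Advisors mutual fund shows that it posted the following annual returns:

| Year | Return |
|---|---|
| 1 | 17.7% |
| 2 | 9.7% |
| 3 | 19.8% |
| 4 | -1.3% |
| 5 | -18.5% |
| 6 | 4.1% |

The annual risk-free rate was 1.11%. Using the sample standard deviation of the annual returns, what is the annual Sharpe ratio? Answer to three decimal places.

0.294

Mean return r̄ = 31.50 / 6 = 5.2500%
Sample std dev = √[994.7950 / 5] = 14.1053%
Sharpe = (r̄ − rf) / σ = (5.2500 − 1.11) / 14.1053 = 4.1400 / 14.1053 = 0.2935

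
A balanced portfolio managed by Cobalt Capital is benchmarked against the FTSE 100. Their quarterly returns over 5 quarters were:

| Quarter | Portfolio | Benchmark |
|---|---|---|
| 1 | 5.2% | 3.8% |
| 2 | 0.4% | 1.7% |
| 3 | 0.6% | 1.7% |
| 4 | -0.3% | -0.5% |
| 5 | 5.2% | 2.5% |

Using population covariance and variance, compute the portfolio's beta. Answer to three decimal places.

1.449

r̄p = 2.2200%,  r̄m = 1.8400%
Cov = Σ(rp − r̄p)(rm − r̄m) / 5 = 2.8372
Var(rm) = Σ(rm − r̄m)² / 5 = 1.9584
β = Cov / Var = 2.8372 / 1.9584 = 1.4487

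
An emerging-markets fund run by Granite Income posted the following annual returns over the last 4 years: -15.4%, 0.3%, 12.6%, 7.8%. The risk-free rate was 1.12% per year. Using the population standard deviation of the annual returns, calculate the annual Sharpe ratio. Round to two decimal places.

0.02

μ = (-15.4 + 0.3 + 12.6 + 7.8) / 4 = 5.30 / 4 = 1.3250%
Σ(r − μ)² = (-15.4 − 1.3250)² + (0.3 − 1.3250)² + … = 449.8275
population σ = √(449.8275 / 4) = √112.4569 = 10.6046%
Sharpe = (μ − rf) / σ = (1.3250 − 1.12) / 10.6046 = 0.2050 / 10.6046 = 0.0193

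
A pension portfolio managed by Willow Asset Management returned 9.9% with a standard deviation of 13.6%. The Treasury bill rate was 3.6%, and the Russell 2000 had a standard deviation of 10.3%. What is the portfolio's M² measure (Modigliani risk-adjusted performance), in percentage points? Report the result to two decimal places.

8.37

Sharpe = (Rp − Rf) / σp = (9.9% − 3.6%) / 13.6% = 0.4632
M² = Rf + Sharpe × σm = 3.6% + 0.4632 × 10.3% = 8.3710%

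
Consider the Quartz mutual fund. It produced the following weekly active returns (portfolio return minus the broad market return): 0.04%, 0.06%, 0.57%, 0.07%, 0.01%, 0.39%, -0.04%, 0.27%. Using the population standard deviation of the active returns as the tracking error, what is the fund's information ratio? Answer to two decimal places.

r̄ = (0.04 + 0.06 + 0.57 + 0.07 + 0.01 + 0.39 − 0.04 + 0.27) / 8 = 1.370 / 8 = 0.1713%
Population std dev = √[0.3271 / 8] = 0.2022%
IR = r̄ / tracking error = 0.1713 / 0.2022 = 0.8472

0.85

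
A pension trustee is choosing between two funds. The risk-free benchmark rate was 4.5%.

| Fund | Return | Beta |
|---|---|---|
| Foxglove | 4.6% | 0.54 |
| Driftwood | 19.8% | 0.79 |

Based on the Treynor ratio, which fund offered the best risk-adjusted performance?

Driftwood

Foxglove: Treynor = (4.6% − 4.5%) / 0.54 = 0.185
Driftwood: Treynor = (19.8% − 4.5%) / 0.79 = 19.367
Highest: Driftwood (19.367).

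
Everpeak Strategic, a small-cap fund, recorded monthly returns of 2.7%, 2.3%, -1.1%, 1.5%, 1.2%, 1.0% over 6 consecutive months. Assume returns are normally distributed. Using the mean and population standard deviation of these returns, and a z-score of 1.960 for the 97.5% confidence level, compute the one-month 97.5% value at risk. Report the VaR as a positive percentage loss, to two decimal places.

r̄ = (2.7 + 2.3 − 1.1 + 1.5 + 1.2 + 1) / 6 = 1.2667%
Population std dev = √[8.8533 / 6] = 1.2147%
VaR = −(r̄ − z·σ) = −(1.2667 − 1.960 × 1.2147) = −(-1.1141) = 1.1141%

1.11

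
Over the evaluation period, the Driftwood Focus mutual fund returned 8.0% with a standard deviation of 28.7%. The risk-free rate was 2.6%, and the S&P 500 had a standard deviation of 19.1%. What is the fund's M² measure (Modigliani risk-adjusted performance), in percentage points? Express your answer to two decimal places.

Sharpe = (Rp − Rf) / σp = (8.0% − 2.6%) / 28.7% = 0.1882
M² = Rf + Sharpe × σm = 2.6% + 0.1882 × 19.1% = 6.1946%

6.19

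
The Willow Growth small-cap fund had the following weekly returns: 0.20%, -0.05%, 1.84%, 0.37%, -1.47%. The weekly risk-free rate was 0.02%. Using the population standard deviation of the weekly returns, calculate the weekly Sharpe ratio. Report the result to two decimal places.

r̄ = (0.2 − 0.05 + 1.84 + 0.37 − 1.47) / 5 = 0.890 / 5 = 0.1780%
Population std dev = √[5.5675 / 5] = 1.0552%
Sharpe = (r̄ − rf) / σ = (0.1780 − 0.02) / 1.0552 = 0.1580 / 1.0552 = 0.1497

0.15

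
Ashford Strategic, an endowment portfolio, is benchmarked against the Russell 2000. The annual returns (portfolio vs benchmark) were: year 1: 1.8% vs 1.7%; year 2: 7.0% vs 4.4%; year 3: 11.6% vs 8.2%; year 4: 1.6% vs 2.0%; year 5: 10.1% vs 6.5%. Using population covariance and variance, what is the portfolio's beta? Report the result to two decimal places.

r̄p = 6.4200%,  r̄m = 4.5600%
Cov = Σ(rp − r̄p)(rm − r̄m) / 5 = 10.2908
Var(rm) = Σ(rm − r̄m)² / 5 = 6.3544
β = Cov / Var = 10.2908 / 6.3544 = 1.6195

1.62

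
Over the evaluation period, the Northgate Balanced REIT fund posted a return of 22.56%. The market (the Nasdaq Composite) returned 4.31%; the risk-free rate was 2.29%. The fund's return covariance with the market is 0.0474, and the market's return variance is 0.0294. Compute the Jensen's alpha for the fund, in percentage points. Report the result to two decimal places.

17.01

β = Cov / Var = 0.0474 / 0.0294 = 1.6122
E[R] = Rf + β(Rm − Rf) = 2.29% + 1.6122 × (4.31% − 2.29%) = 5.5466%
α = Rp − E[R] = 22.56% − 5.5466% = 17.0134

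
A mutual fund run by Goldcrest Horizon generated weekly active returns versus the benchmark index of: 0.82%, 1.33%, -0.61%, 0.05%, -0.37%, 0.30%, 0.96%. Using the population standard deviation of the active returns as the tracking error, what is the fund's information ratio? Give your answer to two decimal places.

0.53

r̄ = (0.82 + 1.33 − 0.61 + 0.05 − 0.37 + 0.3 + 0.96) / 7 = 2.480 / 7 = 0.3543%
Σ(r − r̄)² = 3.0858; population σ = √(3.0858/7) = 0.6639%
IR = r̄ / tracking error = 0.3543 / 0.6639 = 0.5337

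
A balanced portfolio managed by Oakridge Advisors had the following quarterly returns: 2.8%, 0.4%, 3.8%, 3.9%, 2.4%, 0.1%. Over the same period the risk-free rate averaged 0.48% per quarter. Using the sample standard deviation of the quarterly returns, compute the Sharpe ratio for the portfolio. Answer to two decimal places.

1.07

r̄ = (2.8 + 0.4 + 3.8 + 3.9 + 2.4 + 0.1) / 6 = 13.40 / 6 = 2.2333%
Σ(r − r̄)² = (2.8 − 2.2333)² + (0.4 − 2.2333)² + … = 13.4933
sample σ = √(13.4933 / 5) = √2.6987 = 1.6428%
Sharpe = (r̄ − rf) / σ = (2.2333 − 0.48) / 1.6428 = 1.7533 / 1.6428 = 1.0673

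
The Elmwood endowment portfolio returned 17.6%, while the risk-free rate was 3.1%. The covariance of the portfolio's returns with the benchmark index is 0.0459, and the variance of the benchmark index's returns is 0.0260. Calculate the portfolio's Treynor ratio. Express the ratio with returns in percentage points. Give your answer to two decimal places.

8.21

β = Cov / Var = 0.0459 / 0.0260 = 1.7654
Treynor = (Rp − Rf) / β = (17.6% − 3.1%) / 1.7654 = 14.50 / 1.7654 = 8.2134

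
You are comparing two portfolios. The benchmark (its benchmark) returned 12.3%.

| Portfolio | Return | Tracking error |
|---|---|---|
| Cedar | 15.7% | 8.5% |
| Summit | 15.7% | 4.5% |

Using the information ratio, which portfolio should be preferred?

Cedar: IR = (15.7% − 12.3%) / 8.5% = 0.400
Summit: IR = (15.7% − 12.3%) / 4.5% = 0.756
Highest: Summit (0.756).

Summit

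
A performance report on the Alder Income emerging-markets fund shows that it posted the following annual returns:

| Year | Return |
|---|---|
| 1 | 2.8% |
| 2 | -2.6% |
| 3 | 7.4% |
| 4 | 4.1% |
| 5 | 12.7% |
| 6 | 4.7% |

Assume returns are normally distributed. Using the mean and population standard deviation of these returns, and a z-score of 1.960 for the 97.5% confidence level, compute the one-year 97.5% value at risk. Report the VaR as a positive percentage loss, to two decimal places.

4.22

r̄ = (2.8 − 2.6 + 7.4 + 4.1 + 12.7 + 4.7) / 6 = 4.8500%
Σ(r − r̄)² = (2.8 − 4.8500)² + (-2.6 − 4.8500)² + … = 128.4150
σ = √[128.4150 / 6] = 4.6263%
VaR = −(r̄ − z·σ) = −(4.8500 − 1.960 × 4.6263) = −(-4.2175) = 4.2175%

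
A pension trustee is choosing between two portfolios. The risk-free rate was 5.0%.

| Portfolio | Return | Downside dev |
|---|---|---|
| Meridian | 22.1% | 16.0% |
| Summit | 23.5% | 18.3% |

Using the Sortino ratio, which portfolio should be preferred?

Meridian: Sortino ratio = (22.1% − 5.0%) / 16.0% = 1.069
Summit: Sortino ratio = (23.5% − 5.0%) / 18.3% = 1.011
Highest: Meridian (1.069).

Meridian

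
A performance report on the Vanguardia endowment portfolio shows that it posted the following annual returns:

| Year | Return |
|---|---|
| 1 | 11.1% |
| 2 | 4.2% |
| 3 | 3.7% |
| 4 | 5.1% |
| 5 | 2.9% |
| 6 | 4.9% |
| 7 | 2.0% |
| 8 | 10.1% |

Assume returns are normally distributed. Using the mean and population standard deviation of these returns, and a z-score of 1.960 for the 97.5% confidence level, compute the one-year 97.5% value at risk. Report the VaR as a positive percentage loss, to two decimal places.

Mean return μ = 44.00 / 8 = 5.5000%
Σ(r − μ)² = (11.1 − 5.5000)² + (4.2 − 5.5000)² + (3.7 − 5.5000)² + … = 76.9800
σ = √[76.9800 / 8] = 3.1020%
VaR = −(μ − z·σ) = −(5.5000 − 1.960 × 3.1020) = −(-0.5799) = 0.5799%

0.58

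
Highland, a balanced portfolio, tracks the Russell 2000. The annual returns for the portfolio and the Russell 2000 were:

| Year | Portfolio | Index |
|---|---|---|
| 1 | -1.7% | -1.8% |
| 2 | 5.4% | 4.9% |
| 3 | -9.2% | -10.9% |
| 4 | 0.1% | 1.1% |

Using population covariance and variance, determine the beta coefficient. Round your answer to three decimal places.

r̄p = -1.3500%,  r̄m = -1.6750%
Cov = Σ(rp − r̄p)(rm − r̄m) / 4 = 30.2163
Var(rm) = Σ(rm − r̄m)² / 4 = 34.0119
β = Cov / Var = 30.2163 / 34.0119 = 0.8884

0.888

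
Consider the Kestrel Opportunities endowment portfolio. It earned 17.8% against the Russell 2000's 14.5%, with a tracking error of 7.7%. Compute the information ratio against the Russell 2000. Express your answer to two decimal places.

0.43

IR = (Rp − Rb) / TE = (17.8% − 14.5%) / 7.7% = 3.30% / 7.7% = 0.4286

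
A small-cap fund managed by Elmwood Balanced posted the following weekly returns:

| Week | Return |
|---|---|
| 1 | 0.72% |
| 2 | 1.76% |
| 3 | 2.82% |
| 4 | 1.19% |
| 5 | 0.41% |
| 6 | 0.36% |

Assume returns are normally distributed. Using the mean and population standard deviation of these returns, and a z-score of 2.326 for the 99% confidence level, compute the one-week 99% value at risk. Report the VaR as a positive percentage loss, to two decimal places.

μ = (0.72 + 1.76 + 2.82 + 1.19 + 0.41 + 0.36) / 6 = 1.2100%
Population std dev = √[4.4976 / 6] = 0.8658%
VaR = −(μ − z·σ) = −(1.2100 − 2.326 × 0.8658) = −(-0.8039) = 0.8039%

0.80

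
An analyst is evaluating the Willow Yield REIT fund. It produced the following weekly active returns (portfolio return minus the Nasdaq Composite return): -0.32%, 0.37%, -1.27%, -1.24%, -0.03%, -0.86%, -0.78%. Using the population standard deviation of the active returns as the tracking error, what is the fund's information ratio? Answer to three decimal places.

r̄ = (-0.32 + 0.37 − 1.27 − 1.24 − 0.03 − 0.86 − 0.78) / 7 = -4.130 / 7 = -0.5900%
Σ(r − r̄)² = (-0.32 − (-0.5900))² + (0.37 − (-0.5900))² + (-1.27 − (-0.5900))² + … = 2.3020
population σ = √(2.3020 / 7) = √0.3289 = 0.5735%
IR = r̄ / tracking error = -0.5900 / 0.5735 = -1.0288

-1.029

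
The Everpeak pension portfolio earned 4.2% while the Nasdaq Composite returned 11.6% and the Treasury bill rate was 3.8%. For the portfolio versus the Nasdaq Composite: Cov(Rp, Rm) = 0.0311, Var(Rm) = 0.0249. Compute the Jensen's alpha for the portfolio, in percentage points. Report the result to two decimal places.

β = Cov / Var = 0.0311 / 0.0249 = 1.2490
E[R] = Rf + β(Rm − Rf) = 3.8% + 1.2490 × (11.6% − 3.8%) = 13.5422%
α = Rp − E[R] = 4.2% − 13.5422% = -9.3422

-9.34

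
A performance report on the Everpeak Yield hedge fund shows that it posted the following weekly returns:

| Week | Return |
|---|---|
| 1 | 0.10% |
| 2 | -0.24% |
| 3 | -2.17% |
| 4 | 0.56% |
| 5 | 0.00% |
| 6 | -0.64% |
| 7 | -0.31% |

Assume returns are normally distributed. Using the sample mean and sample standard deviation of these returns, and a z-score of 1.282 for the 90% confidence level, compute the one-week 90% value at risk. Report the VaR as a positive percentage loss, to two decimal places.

r̄ = (0.1 − 0.24 − 2.17 + 0.56 + 0 − 0.64 − 0.31) / 7 = -0.3857%
Σ(r − r̄)² = (0.1 − (-0.3857))² + (-0.24 − (-0.3857))² + (-2.17 − (-0.3857))² + … = 4.5544
σ = √[4.5544 / 6] = 0.8712%
VaR = −(r̄ − z·σ) = −(-0.3857 − 1.282 × 0.8712) = −(-1.5026) = 1.5026%

1.50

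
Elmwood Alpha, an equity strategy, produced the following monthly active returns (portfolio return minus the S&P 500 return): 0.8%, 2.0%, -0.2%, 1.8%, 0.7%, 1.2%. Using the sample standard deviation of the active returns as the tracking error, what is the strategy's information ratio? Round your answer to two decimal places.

μ = (0.8 + 2 − 0.2 + 1.8 + 0.7 + 1.2) / 6 = 1.0500%
Sample std dev = √[3.2350 / 5] = 0.8044%
IR = μ / tracking error = 1.0500 / 0.8044 = 1.3053

1.31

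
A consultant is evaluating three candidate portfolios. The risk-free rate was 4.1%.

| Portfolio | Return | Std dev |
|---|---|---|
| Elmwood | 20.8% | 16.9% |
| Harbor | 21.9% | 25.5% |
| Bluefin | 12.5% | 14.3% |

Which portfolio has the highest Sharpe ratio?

Elmwood

Elmwood: Sharpe ratio = (20.8% − 4.1%) / 16.9% = 0.988
Harbor: Sharpe ratio = (21.9% − 4.1%) / 25.5% = 0.698
Bluefin: Sharpe ratio = (12.5% − 4.1%) / 14.3% = 0.587
Highest: Elmwood (0.988).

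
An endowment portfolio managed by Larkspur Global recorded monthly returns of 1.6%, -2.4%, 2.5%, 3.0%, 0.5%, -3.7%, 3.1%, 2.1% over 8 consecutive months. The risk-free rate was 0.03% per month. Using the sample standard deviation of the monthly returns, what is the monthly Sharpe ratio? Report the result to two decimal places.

r̄ = (1.6 − 2.4 + 2.5 + 3 + 0.5 − 3.7 + 3.1 + 2.1) / 8 = 6.70 / 8 = 0.8375%
Σ(r − r̄)² = (1.6 − 0.8375)² + (-2.4 − 0.8375)² + (2.5 − 0.8375)² + … = 45.9188
sample σ = √(45.9188 / 7) = √6.5598 = 2.5612%
Sharpe = (r̄ − rf) / σ = (0.8375 − 0.03) / 2.5612 = 0.8075 / 2.5612 = 0.3153

0.32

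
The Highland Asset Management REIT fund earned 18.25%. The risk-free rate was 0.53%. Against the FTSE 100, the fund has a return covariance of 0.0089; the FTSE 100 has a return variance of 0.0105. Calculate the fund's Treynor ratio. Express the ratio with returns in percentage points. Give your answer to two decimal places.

20.91

β = Cov / Var = 0.0089 / 0.0105 = 0.8476
Treynor = (Rp − Rf) / β = (18.25% − 0.53%) / 0.8476 = 17.72 / 0.8476 = 20.9061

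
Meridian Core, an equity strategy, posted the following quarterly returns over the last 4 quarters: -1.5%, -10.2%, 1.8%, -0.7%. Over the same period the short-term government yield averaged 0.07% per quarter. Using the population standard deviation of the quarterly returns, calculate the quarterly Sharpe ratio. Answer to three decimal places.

Mean return μ = -10.60 / 4 = -2.6500%
Σ(r − μ)² = 81.9300; population σ = √(81.9300/4) = 4.5258%
Sharpe = (μ − rf) / σ = (-2.6500 − 0.07) / 4.5258 = -2.7200 / 4.5258 = -0.6010

-0.601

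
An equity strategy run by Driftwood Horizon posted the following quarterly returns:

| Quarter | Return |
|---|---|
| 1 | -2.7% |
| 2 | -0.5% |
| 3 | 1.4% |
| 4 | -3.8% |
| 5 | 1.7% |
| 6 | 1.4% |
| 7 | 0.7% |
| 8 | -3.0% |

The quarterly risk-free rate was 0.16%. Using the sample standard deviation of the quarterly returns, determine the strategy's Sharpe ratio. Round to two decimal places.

-0.34

Mean return r̄ = -4.80 / 8 = -0.6000%
Σ(r − r̄)² = (-2.7 − (-0.6000))² + (-0.5 − (-0.6000))² + … = 35.4000
sample σ = √(35.4000 / 7) = √5.0571 = 2.2488%
Sharpe = (r̄ − rf) / σ = (-0.6000 − 0.16) / 2.2488 = -0.7600 / 2.2488 = -0.3380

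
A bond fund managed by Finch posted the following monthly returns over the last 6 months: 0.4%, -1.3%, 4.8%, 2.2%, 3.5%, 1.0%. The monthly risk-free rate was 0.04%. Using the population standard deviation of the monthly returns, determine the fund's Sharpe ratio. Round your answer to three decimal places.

r̄ = (0.4 − 1.3 + 4.8 + 2.2 + 3.5 + 1) / 6 = 1.7667%
Population σ = √[Σ(r − r̄)² / 6] = √[24.2533 / 6] = √4.0422 = 2.0105%
Sharpe = (r̄ − rf) / σ = (1.7667 − 0.04) / 2.0105 = 1.7267 / 2.0105 = 0.8588

0.859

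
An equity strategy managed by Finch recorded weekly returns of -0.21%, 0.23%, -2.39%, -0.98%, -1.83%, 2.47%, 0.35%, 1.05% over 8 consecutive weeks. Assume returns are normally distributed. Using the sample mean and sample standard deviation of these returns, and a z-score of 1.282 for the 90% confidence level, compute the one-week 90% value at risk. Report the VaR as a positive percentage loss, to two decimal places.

2.18

μ = (-0.21 + 0.23 − 2.39 − 0.98 − 1.83 + 2.47 + 0.35 + 1.05) / 8 = -0.1638%
Sample std dev = √[17.2298 / 7] = 1.5689%
VaR = −(μ − z·σ) = −(-0.1638 − 1.282 × 1.5689) = −(-2.1751) = 2.1751%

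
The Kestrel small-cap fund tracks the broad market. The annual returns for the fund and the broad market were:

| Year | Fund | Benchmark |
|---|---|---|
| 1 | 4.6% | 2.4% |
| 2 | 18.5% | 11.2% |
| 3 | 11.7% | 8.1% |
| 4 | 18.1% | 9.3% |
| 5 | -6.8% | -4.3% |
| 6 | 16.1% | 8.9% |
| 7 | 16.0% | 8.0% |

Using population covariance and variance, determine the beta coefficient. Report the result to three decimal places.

1.700

r̄p = 11.1714%,  r̄m = 6.2286%
Cov = Σ(rp − r̄p)(rm − r̄m) / 7 = 42.1137
Var(rm) = Σ(rm − r̄m)² / 7 = 24.7763
β = Cov / Var = 42.1137 / 24.7763 = 1.6998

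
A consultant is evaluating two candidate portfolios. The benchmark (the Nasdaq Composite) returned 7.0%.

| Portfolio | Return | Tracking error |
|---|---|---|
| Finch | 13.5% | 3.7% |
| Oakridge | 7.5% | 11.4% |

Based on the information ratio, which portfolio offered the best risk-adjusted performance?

Finch

Finch: IR = (13.5% − 7.0%) / 3.7% = 1.757
Oakridge: IR = (7.5% − 7.0%) / 11.4% = 0.044
Highest: Finch (1.757).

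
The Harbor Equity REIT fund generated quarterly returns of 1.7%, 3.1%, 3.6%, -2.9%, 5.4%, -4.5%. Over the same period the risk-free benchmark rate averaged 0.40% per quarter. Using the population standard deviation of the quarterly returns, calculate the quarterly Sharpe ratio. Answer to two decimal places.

0.19

r̄ = (1.7 + 3.1 + 3.6 − 2.9 + 5.4 − 4.5) / 6 = 6.40 / 6 = 1.0667%
Population σ = √[Σ(r − r̄)² / 6] = √[76.4533 / 6] = √12.7422 = 3.5696%
Sharpe = (r̄ − rf) / σ = (1.0667 − 0.4) / 3.5696 = 0.6667 / 3.5696 = 0.1868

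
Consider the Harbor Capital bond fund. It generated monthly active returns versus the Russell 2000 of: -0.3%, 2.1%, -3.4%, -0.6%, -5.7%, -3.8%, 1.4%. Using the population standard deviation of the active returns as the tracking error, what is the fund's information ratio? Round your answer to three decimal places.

μ = (-0.3 + 2.1 − 3.4 − 0.6 − 5.7 − 3.8 + 1.4) / 7 = -10.30 / 7 = -1.4714%
Σ(r − μ)² = 50.1543; population σ = √(50.1543/7) = 2.6767%
IR = μ / tracking error = -1.4714 / 2.6767 = -0.5497

-0.550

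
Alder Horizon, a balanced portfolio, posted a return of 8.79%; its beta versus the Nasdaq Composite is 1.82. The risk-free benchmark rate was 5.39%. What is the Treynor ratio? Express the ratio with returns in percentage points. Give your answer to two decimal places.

1.87

Treynor = (Rp − Rf) / β = (8.79% − 5.39%) / 1.82 = 3.40 / 1.82 = 1.8681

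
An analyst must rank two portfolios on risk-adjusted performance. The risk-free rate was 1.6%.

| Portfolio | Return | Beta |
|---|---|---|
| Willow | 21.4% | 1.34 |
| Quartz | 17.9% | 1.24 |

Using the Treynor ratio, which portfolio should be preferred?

Willow

Willow: Treynor = (21.4% − 1.6%) / 1.34 = 14.776
Quartz: Treynor = (17.9% − 1.6%) / 1.24 = 13.145
Highest: Willow (14.776).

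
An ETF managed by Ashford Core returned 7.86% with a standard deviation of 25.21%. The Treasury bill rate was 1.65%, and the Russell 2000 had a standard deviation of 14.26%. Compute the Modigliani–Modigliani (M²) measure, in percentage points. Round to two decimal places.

5.16

Sharpe = (Rp − Rf) / σp = (7.86% − 1.65%) / 25.21% = 0.2463
M² = Rf + Sharpe × σm = 1.65% + 0.2463 × 14.26% = 5.1622%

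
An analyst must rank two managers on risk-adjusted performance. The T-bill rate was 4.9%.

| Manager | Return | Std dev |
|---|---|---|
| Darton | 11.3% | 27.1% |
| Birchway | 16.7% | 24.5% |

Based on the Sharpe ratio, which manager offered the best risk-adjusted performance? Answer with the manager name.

Darton: Sharpe ratio = (11.3% − 4.9%) / 27.1% = 0.236
Birchway: Sharpe ratio = (16.7% − 4.9%) / 24.5% = 0.482
Highest: Birchway (0.482).

Birchway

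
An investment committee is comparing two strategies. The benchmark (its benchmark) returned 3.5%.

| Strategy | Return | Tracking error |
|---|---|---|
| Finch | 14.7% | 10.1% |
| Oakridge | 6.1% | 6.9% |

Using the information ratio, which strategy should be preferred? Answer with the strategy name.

Finch: IR = (14.7% − 3.5%) / 10.1% = 1.109
Oakridge: IR = (6.1% − 3.5%) / 6.9% = 0.377
Highest: Finch (1.109).

Finch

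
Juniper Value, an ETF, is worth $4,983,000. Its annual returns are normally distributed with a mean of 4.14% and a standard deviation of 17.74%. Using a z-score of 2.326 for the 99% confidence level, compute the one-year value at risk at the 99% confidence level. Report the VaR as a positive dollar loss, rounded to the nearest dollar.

Return at the 99% tail: μ − z·σ = 4.14% − 2.326 × 17.74% = 4.14 − 41.26324 = -37.12324%
VaR = −(-37.12324%) × $4,983,000 = 37.12324% × $4,983,000 = $1,849,851

$1,849,851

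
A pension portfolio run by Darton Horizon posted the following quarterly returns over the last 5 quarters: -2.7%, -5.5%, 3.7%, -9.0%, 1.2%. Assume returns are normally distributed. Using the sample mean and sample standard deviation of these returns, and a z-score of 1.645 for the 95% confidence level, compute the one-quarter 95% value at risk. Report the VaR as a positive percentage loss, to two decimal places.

r̄ = (-2.7 − 5.5 + 3.7 − 9 + 1.2) / 5 = -2.4600%
Σ(r − r̄)² = (-2.7 − (-2.4600))² + (-5.5 − (-2.4600))² + (3.7 − (-2.4600))² + … = 103.4120
σ = √[103.4120 / 4] = 5.0846%
VaR = −(r̄ − z·σ) = −(-2.4600 − 1.645 × 5.0846) = −(-10.8242) = 10.8242%

10.82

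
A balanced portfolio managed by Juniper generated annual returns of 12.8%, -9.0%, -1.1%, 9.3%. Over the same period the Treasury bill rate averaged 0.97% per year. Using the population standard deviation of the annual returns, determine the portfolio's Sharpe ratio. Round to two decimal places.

0.24

r̄ = (12.8 − 9 − 1.1 + 9.3) / 4 = 3.0000%
Σ(r − r̄)² = (12.8 − 3.0000)² + (-9 − 3.0000)² + (-1.1 − 3.0000)² + … = 296.5400
σ = √[296.5400 / 4] = 8.6102%
Sharpe = (r̄ − rf) / σ = (3.0000 − 0.97) / 8.6102 = 2.0300 / 8.6102 = 0.2358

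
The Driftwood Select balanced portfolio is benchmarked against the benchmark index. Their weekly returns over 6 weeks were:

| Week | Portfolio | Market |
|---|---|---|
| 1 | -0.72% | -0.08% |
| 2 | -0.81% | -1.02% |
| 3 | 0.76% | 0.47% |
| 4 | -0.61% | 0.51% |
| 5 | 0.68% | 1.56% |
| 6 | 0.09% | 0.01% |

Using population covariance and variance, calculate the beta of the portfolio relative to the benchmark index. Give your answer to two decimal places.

r̄p = -0.1017%,  r̄m = 0.2417%
Cov = Σ(rp − r̄p)(rm − r̄m) / 6 = 0.3565
Var(rm) = Σ(rm − r̄m)² / 6 = 0.6018
β = Cov / Var = 0.3565 / 0.6018 = 0.5924

0.59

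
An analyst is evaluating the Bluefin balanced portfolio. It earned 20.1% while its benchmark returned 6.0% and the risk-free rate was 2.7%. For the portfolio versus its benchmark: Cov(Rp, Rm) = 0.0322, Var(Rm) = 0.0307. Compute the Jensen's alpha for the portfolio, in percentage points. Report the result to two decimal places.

13.94

β = Cov / Var = 0.0322 / 0.0307 = 1.0489
E[R] = Rf + β(Rm − Rf) = 2.7% + 1.0489 × (6.0% − 2.7%) = 6.1614%
α = Rp − E[R] = 20.1% − 6.1614% = 13.9386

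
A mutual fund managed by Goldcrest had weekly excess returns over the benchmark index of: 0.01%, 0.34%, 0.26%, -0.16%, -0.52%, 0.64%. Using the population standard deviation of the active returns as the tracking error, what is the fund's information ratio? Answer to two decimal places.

Mean return μ = 0.570 / 6 = 0.0950%
Population std dev = √[0.8348 / 6] = 0.3730%
IR = μ / tracking error = 0.0950 / 0.3730 = 0.2547

0.25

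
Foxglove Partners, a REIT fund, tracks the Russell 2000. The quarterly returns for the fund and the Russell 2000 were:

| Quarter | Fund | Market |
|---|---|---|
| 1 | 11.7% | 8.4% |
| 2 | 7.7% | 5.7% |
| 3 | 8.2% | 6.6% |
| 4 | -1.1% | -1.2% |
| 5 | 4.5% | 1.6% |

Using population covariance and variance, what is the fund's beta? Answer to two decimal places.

1.20

r̄p = 6.2000%,  r̄m = 4.2200%
Cov = Σ(rp − r̄p)(rm − r̄m) / 5 = 14.7980
Var(rm) = Σ(rm − r̄m)² / 5 = 12.3136
β = Cov / Var = 14.7980 / 12.3136 = 1.2018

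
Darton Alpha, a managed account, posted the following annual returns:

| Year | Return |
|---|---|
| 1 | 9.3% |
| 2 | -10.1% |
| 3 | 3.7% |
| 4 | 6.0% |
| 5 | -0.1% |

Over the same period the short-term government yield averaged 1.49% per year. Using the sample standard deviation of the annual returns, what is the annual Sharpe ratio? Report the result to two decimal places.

Mean return μ = 8.80 / 5 = 1.7600%
Sample std dev = √[222.7120 / 4] = 7.4618%
Sharpe = (μ − rf) / σ = (1.7600 − 1.49) / 7.4618 = 0.2700 / 7.4618 = 0.0362

0.04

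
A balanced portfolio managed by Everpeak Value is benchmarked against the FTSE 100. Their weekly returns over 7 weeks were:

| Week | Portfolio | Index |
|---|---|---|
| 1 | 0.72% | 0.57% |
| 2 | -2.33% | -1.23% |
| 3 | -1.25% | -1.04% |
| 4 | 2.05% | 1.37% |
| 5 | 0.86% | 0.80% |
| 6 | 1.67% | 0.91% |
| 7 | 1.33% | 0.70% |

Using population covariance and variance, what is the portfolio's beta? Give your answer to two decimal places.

r̄p = 0.4357%,  r̄m = 0.2971%
Cov = Σ(rp − r̄p)(rm − r̄m) / 7 = 1.3739
Var(rm) = Σ(rm − r̄m)² / 7 = 0.8766
β = Cov / Var = 1.3739 / 0.8766 = 1.5673

1.57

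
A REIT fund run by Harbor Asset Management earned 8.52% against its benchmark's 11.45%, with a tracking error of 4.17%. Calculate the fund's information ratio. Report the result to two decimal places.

-0.70

IR = (Rp − Rb) / TE = (8.52% − 11.45%) / 4.17% = -2.93% / 4.17% = -0.7026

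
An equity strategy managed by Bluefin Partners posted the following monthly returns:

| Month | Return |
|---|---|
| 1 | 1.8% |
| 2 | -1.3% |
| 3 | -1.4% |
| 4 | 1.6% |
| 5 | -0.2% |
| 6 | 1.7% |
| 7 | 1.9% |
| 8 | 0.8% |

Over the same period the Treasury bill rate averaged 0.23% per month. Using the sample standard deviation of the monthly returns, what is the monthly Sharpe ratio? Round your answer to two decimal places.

0.27

Mean return r̄ = 4.90 / 8 = 0.6125%
Sample σ = √[Σ(r − r̄)² / 7] = √[13.6288 / 7] = √1.9470 = 1.3953%
Sharpe = (r̄ − rf) / σ = (0.6125 − 0.23) / 1.3953 = 0.3825 / 1.3953 = 0.2741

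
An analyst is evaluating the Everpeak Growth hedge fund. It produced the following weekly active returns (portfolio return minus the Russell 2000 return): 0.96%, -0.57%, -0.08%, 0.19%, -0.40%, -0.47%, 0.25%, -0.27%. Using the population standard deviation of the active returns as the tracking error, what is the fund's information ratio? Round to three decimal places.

-0.103

Mean return r̄ = -0.390 / 8 = -0.0488%
Σ(r − r̄)² = (0.96 − (-0.0488))² + (-0.57 − (-0.0488))² + (-0.08 − (-0.0488))² + … = 1.7863
population σ = √(1.7863 / 8) = √0.2233 = 0.4725%
IR = r̄ / tracking error = -0.0488 / 0.4725 = -0.1033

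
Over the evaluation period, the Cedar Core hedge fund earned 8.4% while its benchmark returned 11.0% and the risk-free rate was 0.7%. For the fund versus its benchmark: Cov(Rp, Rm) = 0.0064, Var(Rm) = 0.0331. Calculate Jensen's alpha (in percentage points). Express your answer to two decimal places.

5.71

β = Cov / Var = 0.0064 / 0.0331 = 0.1934
E[R] = Rf + β(Rm − Rf) = 0.7% + 0.1934 × (11.0% − 0.7%) = 2.6920%
α = Rp − E[R] = 8.4% − 2.6920% = 5.7080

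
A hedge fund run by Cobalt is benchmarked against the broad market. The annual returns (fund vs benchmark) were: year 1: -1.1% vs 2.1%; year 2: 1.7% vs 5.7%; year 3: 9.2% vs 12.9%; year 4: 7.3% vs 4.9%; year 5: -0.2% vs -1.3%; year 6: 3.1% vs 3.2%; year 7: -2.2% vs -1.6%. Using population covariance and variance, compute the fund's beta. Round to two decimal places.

0.75

r̄p = 2.5429%,  r̄m = 3.7000%
Cov = Σ(rp − r̄p)(rm − r̄m) / 7 = 15.6671
Var(rm) = Σ(rm − r̄m)² / 7 = 20.8543
β = Cov / Var = 15.6671 / 20.8543 = 0.7513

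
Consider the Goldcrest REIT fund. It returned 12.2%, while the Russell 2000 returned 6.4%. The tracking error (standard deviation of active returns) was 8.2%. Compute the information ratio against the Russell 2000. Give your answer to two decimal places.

0.71

IR = (Rp − Rb) / TE = (12.2% − 6.4%) / 8.2% = 5.80% / 8.2% = 0.7073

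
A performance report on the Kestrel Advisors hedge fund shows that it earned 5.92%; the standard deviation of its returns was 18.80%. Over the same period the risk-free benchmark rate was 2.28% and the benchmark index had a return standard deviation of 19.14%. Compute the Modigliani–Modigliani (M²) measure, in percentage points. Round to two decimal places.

5.99

Sharpe = (Rp − Rf) / σp = (5.92% − 2.28%) / 18.80% = 0.1936
M² = Rf + Sharpe × σm = 2.28% + 0.1936 × 19.14% = 5.9855%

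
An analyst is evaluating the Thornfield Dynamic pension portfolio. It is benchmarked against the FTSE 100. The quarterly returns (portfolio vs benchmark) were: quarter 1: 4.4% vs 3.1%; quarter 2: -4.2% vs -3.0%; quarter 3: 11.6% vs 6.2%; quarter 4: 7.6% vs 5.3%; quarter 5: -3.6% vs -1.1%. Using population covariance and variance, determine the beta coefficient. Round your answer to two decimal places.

1.70

r̄p = 3.1600%,  r̄m = 2.1000%
Cov = Σ(rp − r̄p)(rm − r̄m) / 5 = 21.8440
Var(rm) = Σ(rm − r̄m)² / 5 = 12.8600
β = Cov / Var = 21.8440 / 12.8600 = 1.6986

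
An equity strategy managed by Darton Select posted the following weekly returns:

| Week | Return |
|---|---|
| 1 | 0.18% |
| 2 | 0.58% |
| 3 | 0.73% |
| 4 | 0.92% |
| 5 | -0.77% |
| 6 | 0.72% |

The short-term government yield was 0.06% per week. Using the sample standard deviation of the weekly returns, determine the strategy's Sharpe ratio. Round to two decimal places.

0.54

μ = (0.18 + 0.58 + 0.73 + 0.92 − 0.77 + 0.72) / 6 = 0.3933%
Σ(r − μ)² = (0.18 − 0.3933)² + (0.58 − 0.3933)² + … = 1.9311
sample σ = √(1.9311 / 5) = √0.3862 = 0.6214%
Sharpe = (μ − rf) / σ = (0.3933 − 0.06) / 0.6214 = 0.3333 / 0.6214 = 0.5364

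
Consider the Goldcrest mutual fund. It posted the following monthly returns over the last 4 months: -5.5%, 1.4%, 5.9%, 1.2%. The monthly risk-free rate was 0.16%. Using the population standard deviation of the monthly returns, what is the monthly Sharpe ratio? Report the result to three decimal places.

0.145

Mean return r̄ = 3.00 / 4 = 0.7500%
Population std dev = √[66.2100 / 4] = 4.0685%
Sharpe = (r̄ − rf) / σ = (0.7500 − 0.16) / 4.0685 = 0.5900 / 4.0685 = 0.1450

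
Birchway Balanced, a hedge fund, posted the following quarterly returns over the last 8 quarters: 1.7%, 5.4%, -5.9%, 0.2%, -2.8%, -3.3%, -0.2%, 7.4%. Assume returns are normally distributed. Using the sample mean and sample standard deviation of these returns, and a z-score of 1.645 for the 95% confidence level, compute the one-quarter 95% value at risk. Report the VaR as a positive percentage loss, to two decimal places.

7.03

Mean return r̄ = 2.50 / 8 = 0.3125%
Σ(r − r̄)² = 139.6488; sample σ = √(139.6488/7) = 4.4665%
VaR = −(r̄ − z·σ) = −(0.3125 − 1.645 × 4.4665) = −(-7.0349) = 7.0349%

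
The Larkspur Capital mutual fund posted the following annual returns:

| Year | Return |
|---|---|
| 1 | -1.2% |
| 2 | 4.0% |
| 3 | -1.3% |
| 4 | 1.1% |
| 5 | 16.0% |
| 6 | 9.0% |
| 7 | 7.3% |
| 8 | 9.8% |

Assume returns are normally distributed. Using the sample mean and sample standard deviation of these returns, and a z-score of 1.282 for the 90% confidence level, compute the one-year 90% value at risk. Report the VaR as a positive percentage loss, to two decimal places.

2.18

r̄ = (-1.2 + 4 − 1.3 + 1.1 + 16 + 9 + 7.3 + 9.8) / 8 = 5.5875%
Σ(r − r̄)² = (-1.2 − 5.5875)² + (4 − 5.5875)² + … = 256.9088
sample σ = √(256.9088 / 7) = √36.7013 = 6.0582%
VaR = −(r̄ − z·σ) = −(5.5875 − 1.282 × 6.0582) = −(-2.1791) = 2.1791%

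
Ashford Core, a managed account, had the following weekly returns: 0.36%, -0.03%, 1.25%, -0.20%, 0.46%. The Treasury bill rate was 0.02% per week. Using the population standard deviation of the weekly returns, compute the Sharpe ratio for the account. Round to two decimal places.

μ = (0.36 − 0.03 + 1.25 − 0.2 + 0.46) / 5 = 0.3680%
Population σ = √[Σ(r − μ)² / 5] = √[1.2675 / 5] = √0.2535 = 0.5035%
Sharpe = (μ − rf) / σ = (0.3680 − 0.02) / 0.5035 = 0.3480 / 0.5035 = 0.6912

0.69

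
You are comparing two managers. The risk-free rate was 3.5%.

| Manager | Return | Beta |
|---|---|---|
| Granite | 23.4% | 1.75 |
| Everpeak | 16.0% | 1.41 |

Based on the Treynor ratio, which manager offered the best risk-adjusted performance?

Granite

Granite: Treynor = (23.4% − 3.5%) / 1.75 = 11.371
Everpeak: Treynor = (16.0% − 3.5%) / 1.41 = 8.865
Highest: Granite (11.371).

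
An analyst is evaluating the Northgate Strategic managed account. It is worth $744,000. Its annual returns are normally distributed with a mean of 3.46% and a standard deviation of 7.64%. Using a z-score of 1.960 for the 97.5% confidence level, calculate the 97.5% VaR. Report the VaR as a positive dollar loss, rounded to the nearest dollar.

Return at the 97.5% tail: μ − z·σ = 3.46% − 1.960 × 7.64% = 3.46 − 14.9744 = -11.5144%
VaR = −(-11.5144%) × $744,000 = 11.5144% × $744,000 = $85,667

$85,667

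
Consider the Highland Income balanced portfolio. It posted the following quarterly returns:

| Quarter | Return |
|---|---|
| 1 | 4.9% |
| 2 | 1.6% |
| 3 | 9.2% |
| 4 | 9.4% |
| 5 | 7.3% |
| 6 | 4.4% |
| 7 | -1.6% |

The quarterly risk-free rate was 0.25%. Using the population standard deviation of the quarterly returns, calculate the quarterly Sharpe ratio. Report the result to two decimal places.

Mean return μ = 35.20 / 7 = 5.0286%
Σ(r − μ)² = 97.7743; population σ = √(97.7743/7) = 3.7373%
Sharpe = (μ − rf) / σ = (5.0286 − 0.25) / 3.7373 = 4.7786 / 3.7373 = 1.2786

1.28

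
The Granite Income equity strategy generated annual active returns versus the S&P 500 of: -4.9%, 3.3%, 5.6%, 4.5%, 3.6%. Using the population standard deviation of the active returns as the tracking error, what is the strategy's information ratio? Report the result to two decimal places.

0.65

r̄ = (-4.9 + 3.3 + 5.6 + 4.5 + 3.6) / 5 = 2.4200%
Σ(r − r̄)² = 70.1880; population σ = √(70.1880/5) = 3.7467%
IR = r̄ / tracking error = 2.4200 / 3.7467 = 0.6459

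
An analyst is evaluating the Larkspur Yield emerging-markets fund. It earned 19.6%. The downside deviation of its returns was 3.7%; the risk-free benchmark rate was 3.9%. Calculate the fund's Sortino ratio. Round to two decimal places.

Sortino = (Rp − Rf) / σd = (19.6% − 3.9%) / 3.7% = 15.70% / 3.7% = 4.2432

4.24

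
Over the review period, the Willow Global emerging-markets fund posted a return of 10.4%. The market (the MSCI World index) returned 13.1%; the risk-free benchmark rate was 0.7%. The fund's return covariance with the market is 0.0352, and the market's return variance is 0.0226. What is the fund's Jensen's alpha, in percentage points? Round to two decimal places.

-9.61

β = Cov / Var = 0.0352 / 0.0226 = 1.5575
E[R] = Rf + β(Rm − Rf) = 0.7% + 1.5575 × (13.1% − 0.7%) = 20.0130%
α = Rp − E[R] = 10.4% − 20.0130% = -9.6130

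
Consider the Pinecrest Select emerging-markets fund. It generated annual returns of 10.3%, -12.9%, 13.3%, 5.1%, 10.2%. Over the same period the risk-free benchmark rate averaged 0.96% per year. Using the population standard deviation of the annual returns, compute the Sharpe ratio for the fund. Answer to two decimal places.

r̄ = (10.3 − 12.9 + 13.3 + 5.1 + 10.2) / 5 = 5.2000%
Σ(r − r̄)² = 444.2400; population σ = √(444.2400/5) = 9.4259%
Sharpe = (r̄ − rf) / σ = (5.2000 − 0.96) / 9.4259 = 4.2400 / 9.4259 = 0.4498

0.45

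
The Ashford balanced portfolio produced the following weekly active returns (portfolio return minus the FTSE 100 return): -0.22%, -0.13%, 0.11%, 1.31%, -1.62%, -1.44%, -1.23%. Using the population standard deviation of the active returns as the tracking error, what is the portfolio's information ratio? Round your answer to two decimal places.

Mean return μ = -3.220 / 7 = -0.4600%
Σ(r − μ)² = (-0.22 − (-0.4600))² + (-0.13 − (-0.4600))² + … = 6.5232
σ = √[6.5232 / 7] = 0.9653%
IR = μ / tracking error = -0.4600 / 0.9653 = -0.4765

-0.48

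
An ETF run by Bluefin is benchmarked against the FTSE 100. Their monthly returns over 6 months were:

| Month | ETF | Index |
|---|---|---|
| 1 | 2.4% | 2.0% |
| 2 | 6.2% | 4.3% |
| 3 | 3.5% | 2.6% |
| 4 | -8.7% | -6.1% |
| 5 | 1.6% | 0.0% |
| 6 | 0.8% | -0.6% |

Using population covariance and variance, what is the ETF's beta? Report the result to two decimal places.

1.38

r̄p = 0.9667%,  r̄m = 0.3667%
Cov = Σ(rp − r̄p)(rm − r̄m) / 6 = 15.1706
Var(rm) = Σ(rm − r̄m)² / 6 = 11.0022
β = Cov / Var = 15.1706 / 11.0022 = 1.3789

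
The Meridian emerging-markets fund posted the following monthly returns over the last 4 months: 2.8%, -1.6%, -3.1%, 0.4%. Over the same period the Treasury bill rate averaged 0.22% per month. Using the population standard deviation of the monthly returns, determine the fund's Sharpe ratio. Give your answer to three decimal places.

μ = (2.8 − 1.6 − 3.1 + 0.4) / 4 = -1.50 / 4 = -0.3750%
Population std dev = √[19.6075 / 4] = 2.2140%
Sharpe = (μ − rf) / σ = (-0.3750 − 0.22) / 2.2140 = -0.5950 / 2.2140 = -0.2687

-0.269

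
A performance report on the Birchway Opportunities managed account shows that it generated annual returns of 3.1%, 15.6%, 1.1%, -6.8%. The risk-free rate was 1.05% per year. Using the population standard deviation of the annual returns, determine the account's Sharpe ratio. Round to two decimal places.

Mean return r̄ = 13.00 / 4 = 3.2500%
Population σ = √[Σ(r − r̄)² / 4] = √[258.1700 / 4] = √64.5425 = 8.0338%
Sharpe = (r̄ − rf) / σ = (3.2500 − 1.05) / 8.0338 = 2.2000 / 8.0338 = 0.2738

0.27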